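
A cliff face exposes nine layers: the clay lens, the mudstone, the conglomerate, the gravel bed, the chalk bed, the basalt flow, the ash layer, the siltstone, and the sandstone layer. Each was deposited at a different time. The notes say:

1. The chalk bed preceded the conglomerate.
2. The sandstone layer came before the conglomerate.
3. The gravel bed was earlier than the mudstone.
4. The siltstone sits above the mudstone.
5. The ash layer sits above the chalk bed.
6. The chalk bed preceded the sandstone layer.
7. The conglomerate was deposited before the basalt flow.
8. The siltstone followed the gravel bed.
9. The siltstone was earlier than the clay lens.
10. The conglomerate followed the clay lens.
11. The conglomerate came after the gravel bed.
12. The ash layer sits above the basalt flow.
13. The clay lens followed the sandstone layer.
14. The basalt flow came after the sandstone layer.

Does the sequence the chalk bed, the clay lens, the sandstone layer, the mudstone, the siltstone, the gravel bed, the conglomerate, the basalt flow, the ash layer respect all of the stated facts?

no

The constraints require the sandstone layer before the clay lens, but in the proposed sequence the clay lens appears ahead of the sandstone layer. That one violation is enough.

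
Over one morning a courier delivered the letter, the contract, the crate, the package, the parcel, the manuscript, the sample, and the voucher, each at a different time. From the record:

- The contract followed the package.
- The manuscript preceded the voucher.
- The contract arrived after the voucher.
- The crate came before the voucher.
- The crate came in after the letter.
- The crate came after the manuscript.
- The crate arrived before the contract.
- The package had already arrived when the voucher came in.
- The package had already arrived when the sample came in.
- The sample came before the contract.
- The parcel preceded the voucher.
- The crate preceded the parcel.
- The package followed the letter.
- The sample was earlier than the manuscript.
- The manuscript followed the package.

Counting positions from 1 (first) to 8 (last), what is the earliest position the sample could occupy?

3

The letter and the package must both come before the sample — 2 forced predecessors.
Nothing else is forced ahead of the sample, so its earliest slot is position 2 + 1 = 3.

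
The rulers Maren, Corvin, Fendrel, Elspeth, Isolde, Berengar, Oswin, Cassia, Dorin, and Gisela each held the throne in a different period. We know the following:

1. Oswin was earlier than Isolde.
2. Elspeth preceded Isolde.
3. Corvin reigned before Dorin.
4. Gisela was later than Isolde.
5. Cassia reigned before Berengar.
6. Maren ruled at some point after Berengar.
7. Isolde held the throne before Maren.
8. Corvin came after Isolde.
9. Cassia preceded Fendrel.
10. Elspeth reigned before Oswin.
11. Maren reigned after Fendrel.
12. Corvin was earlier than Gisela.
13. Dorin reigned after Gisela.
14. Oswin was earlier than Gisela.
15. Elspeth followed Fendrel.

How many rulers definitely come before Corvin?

5

Directly stated before Corvin: Isolde.
Cassia reaches Corvin via Cassia → Fendrel → Elspeth → Isolde → Corvin.
Elspeth reaches Corvin via Elspeth → Isolde → Corvin.
Fendrel reaches Corvin via Fendrel → Elspeth → Isolde → Corvin.
Likewise Oswin reaches Corvin by chaining the stated constraints.
No chain forces Berengar (or any of the others) ahead of Corvin.
That's Cassia, Elspeth, Fendrel, Isolde, and Oswin — 5 in all.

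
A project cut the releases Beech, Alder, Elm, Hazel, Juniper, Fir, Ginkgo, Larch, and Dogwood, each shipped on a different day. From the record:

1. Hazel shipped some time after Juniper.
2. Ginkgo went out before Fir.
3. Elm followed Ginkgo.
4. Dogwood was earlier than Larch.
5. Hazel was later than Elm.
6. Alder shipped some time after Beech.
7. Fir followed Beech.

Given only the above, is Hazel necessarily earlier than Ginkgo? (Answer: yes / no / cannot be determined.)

Tracing the constraints gives Ginkgo → Elm → Hazel, so Ginkgo must come before Hazel.
That means Hazel cannot be before Ginkgo.

no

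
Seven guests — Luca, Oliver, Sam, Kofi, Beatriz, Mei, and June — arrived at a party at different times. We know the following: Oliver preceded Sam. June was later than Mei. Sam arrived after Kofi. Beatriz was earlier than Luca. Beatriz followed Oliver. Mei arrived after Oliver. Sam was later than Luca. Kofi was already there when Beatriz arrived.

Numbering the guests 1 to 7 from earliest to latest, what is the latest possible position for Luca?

Luca must come before Sam — 1 guest forced after them.
Everything else can be placed before Luca in some valid order, so Luca can sit as late as position 7 − 1 = 6.

6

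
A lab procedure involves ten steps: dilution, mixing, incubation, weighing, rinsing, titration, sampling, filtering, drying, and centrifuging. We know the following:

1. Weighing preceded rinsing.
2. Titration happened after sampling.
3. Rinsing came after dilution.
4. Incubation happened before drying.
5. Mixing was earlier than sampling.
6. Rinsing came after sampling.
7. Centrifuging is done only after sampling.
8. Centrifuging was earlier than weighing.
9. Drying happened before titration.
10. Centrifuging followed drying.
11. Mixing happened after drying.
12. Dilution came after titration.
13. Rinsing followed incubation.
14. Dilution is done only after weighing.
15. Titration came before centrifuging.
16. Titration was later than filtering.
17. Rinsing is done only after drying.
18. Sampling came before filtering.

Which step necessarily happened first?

incubation

Incubation has a chain of constraints placing it before every other step, so incubation must be first.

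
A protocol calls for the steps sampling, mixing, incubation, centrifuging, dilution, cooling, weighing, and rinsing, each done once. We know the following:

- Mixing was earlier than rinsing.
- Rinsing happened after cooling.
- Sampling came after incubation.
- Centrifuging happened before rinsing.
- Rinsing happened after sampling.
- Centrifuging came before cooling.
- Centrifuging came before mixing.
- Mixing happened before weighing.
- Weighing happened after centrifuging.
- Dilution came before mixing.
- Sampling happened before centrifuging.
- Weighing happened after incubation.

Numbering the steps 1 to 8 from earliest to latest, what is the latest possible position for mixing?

6

Mixing must come before rinsing and weighing — 2 steps forced after it.
Everything else can be placed before mixing in some valid order, so mixing can sit as late as position 8 − 2 = 6.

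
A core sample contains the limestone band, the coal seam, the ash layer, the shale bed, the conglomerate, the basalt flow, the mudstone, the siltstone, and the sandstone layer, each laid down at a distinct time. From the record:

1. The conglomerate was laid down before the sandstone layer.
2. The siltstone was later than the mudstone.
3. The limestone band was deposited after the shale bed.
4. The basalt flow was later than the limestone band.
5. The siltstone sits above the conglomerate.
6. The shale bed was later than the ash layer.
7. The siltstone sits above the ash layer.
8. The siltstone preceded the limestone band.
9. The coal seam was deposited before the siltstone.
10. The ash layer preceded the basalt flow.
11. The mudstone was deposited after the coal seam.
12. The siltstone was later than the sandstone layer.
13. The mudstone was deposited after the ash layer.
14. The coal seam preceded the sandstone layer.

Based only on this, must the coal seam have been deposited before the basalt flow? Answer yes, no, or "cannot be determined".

Chain the constraints: the coal seam → the siltstone → the limestone band → the basalt flow. Each link is directly stated, so the coal seam comes before the basalt flow.

yes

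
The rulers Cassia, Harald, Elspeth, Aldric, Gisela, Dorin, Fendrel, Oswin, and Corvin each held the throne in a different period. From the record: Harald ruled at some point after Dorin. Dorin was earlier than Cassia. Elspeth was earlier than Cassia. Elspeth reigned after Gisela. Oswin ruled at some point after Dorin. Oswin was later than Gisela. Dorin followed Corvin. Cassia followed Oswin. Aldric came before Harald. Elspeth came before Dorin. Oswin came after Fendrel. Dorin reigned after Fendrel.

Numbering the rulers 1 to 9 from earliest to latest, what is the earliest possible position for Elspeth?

2

Gisela must come before Elspeth — 1 forced predecessor.
Nothing else is forced ahead of Elspeth, so their earliest slot is position 1 + 1 = 2.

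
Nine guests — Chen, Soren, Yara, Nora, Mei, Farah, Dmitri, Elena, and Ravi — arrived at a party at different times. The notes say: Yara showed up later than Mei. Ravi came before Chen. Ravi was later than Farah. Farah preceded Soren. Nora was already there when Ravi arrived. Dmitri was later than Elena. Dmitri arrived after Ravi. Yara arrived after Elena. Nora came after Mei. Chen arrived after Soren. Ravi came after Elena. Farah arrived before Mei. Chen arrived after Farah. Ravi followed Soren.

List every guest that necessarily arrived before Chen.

Elena, Farah, Mei, Nora, Ravi, Soren

Directly stated before Chen: Farah, Ravi, and Soren.
Elena reaches Chen via Elena → Ravi → Chen.
Mei reaches Chen via Mei → Nora → Ravi → Chen.
Nora reaches Chen via Nora → Ravi → Chen.
No chain forces Dmitri (or any of the others) ahead of Chen.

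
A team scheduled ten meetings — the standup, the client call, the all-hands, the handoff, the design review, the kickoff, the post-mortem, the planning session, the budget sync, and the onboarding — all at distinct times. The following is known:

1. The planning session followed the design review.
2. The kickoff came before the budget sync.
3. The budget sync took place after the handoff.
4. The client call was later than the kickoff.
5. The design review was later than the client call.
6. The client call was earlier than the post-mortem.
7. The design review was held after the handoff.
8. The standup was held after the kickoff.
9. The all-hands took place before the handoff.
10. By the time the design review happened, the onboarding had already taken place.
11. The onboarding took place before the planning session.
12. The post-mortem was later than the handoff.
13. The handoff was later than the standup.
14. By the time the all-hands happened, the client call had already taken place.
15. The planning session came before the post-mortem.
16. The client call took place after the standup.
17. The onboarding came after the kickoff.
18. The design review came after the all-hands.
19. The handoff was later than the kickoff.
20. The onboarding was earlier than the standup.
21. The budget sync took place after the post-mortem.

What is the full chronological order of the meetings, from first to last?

the kickoff, the onboarding, the standup, the client call, the all-hands, the handoff, the design review, the planning session, the post-mortem, the budget sync

The constraints fix every adjacent pair, so only one ordering works:
the kickoff → the onboarding → the standup → the client call → the all-hands → the handoff → the design review → the planning session → the post-mortem → the budget sync.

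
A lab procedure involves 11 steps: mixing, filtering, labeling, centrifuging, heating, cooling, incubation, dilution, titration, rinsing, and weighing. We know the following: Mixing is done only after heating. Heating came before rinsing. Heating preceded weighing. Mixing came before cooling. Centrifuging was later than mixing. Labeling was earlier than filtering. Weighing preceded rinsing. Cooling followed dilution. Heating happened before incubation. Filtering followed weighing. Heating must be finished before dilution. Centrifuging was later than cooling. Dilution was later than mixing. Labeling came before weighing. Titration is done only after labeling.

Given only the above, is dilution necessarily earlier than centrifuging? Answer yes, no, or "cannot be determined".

yes

Chain the constraints: dilution → cooling → centrifuging. Each link is directly stated, so dilution comes before centrifuging.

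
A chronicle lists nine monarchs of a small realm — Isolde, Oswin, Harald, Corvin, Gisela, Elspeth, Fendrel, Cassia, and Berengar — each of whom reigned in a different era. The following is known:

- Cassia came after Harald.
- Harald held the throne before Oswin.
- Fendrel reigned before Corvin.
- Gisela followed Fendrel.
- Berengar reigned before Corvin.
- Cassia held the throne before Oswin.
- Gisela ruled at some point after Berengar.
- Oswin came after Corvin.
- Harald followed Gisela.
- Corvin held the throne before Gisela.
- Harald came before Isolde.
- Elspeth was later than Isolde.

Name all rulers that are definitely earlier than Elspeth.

Directly stated before Elspeth: Isolde.
Berengar reaches Elspeth via Berengar → Gisela → Harald → Isolde → Elspeth.
Corvin reaches Elspeth via Corvin → Gisela → Harald → Isolde → Elspeth.
Fendrel reaches Elspeth via Fendrel → Gisela → Harald → Isolde → Elspeth.
Likewise Gisela and Harald each reach Elspeth by chaining the stated constraints.
No chain forces Cassia (or any of the others) ahead of Elspeth.

Berengar, Corvin, Fendrel, Gisela, Harald, Isolde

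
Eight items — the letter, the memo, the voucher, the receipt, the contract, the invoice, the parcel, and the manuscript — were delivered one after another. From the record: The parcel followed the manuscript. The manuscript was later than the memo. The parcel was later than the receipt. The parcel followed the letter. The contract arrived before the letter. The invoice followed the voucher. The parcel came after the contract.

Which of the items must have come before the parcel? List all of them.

Directly stated before the parcel: the contract, the letter, the manuscript, and the receipt.
The memo reaches the parcel via the memo → the manuscript → the parcel.
No chain forces the voucher (or any of the others) ahead of the parcel.

the contract, the letter, the manuscript, the memo, the receipt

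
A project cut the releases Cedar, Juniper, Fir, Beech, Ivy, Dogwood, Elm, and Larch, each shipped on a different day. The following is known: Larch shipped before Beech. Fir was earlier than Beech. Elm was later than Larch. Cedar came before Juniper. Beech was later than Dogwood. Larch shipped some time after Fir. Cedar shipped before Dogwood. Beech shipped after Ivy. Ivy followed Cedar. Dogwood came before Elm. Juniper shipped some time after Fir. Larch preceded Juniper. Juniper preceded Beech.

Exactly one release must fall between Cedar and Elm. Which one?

Tracing the constraints gives Cedar → Dogwood → Elm, so Dogwood sits after Cedar and before Elm.
No other release is forced both after Cedar and before Elm.

Dogwood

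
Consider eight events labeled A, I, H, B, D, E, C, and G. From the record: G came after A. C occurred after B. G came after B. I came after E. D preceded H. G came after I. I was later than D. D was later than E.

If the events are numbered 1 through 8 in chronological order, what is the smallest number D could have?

E must come before D — 1 forced predecessor.
Nothing else is forced ahead of D, so its earliest slot is position 1 + 1 = 2.

2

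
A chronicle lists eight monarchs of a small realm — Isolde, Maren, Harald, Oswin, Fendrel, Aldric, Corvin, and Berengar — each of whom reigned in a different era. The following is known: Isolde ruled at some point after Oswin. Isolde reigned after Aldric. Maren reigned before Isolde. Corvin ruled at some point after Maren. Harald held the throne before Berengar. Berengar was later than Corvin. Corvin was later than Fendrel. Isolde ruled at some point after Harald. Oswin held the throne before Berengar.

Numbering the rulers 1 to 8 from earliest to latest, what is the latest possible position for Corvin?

7

Corvin must come before Berengar — 1 ruler forced after them.
Everything else can be placed before Corvin in some valid order, so Corvin can sit as late as position 8 − 1 = 7.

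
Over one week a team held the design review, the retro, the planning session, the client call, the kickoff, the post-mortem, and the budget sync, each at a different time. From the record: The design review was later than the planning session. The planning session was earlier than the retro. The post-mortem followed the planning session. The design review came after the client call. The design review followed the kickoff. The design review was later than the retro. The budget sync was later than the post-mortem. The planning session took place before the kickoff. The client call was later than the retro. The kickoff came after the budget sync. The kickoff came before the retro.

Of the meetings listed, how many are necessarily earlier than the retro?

4

Directly stated before the retro: the kickoff and the planning session.
The budget sync reaches the retro via the budget sync → the kickoff → the retro.
The post-mortem reaches the retro via the post-mortem → the budget sync → the kickoff → the retro.
That's the budget sync, the kickoff, the planning session, and the post-mortem — 4 in all.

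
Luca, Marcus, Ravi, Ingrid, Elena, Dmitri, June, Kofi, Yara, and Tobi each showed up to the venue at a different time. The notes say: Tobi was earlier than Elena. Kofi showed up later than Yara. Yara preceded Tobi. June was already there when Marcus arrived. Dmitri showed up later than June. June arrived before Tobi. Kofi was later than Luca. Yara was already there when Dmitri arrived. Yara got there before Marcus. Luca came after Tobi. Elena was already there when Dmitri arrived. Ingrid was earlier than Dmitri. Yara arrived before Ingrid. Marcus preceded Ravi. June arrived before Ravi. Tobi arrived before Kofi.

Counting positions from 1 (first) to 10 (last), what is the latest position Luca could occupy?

9

Luca must come before Kofi — 1 guest forced after them.
Everything else can be placed before Luca in some valid order, so Luca can sit as late as position 10 − 1 = 9.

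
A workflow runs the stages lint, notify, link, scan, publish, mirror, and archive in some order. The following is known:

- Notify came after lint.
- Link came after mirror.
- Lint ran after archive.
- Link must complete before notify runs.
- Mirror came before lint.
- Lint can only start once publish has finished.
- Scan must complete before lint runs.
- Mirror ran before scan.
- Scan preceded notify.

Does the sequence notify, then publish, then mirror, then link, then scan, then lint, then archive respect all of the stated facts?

no

The constraints require scan before notify, but in the proposed sequence notify appears ahead of scan. That one violation is enough.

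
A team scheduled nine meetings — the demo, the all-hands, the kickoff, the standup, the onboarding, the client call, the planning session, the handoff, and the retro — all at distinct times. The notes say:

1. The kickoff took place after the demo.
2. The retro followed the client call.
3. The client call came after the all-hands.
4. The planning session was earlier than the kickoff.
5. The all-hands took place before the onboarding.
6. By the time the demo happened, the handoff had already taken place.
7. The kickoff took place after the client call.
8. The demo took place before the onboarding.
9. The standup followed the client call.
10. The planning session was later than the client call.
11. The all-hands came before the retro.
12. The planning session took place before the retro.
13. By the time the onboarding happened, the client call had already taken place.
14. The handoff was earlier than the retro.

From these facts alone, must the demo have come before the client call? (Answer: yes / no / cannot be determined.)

No chain of stated constraints runs from the demo to the client call, and none runs from the client call to the demo either.
So the relative order of the demo and the client call is not fixed by the given facts.

cannot be determined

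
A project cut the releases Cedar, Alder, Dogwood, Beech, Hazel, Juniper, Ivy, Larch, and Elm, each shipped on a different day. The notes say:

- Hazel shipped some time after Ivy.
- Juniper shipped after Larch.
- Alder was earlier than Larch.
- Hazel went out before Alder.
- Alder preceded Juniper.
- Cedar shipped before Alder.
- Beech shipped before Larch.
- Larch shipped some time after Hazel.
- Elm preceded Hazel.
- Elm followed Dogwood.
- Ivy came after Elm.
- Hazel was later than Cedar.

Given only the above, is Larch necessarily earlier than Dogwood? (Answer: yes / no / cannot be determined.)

Tracing the constraints gives Dogwood → Elm → Hazel → Larch, so Dogwood must come before Larch.
That means Larch cannot be before Dogwood.

no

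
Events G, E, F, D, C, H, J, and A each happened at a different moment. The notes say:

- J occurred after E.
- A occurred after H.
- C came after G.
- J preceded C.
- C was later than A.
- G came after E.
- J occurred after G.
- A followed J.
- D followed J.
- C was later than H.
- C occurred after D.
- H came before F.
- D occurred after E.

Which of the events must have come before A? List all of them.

Directly stated before A: H and J.
E reaches A via E → J → A.
G reaches A via G → J → A.
No chain forces D (or any of the others) ahead of A.

E, G, H, J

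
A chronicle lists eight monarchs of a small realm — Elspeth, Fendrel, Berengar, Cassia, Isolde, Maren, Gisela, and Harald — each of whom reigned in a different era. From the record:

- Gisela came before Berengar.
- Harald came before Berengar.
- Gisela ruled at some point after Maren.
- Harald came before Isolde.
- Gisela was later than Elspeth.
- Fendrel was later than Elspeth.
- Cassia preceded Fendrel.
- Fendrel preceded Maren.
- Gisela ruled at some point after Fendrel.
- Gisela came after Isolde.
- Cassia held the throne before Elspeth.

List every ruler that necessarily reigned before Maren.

Cassia, Elspeth, Fendrel

Directly stated before Maren: Fendrel.
Cassia reaches Maren via Cassia → Fendrel → Maren.
Elspeth reaches Maren via Elspeth → Fendrel → Maren.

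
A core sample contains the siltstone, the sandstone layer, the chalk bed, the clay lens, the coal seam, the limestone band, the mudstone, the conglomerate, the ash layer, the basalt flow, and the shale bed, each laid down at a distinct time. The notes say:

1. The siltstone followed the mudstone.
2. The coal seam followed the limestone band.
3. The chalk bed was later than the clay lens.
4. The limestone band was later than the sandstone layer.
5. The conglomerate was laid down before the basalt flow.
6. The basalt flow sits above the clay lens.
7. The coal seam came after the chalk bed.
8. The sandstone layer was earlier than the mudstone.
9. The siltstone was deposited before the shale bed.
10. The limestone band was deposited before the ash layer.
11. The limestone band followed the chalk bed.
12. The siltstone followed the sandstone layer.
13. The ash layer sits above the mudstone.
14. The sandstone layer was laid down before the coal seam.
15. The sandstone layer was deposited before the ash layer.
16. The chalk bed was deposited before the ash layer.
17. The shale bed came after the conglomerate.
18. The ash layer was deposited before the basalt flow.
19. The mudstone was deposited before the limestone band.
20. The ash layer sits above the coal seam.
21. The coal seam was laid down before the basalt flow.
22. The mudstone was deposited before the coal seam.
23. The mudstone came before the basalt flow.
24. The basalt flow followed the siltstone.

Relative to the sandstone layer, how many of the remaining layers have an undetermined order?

3

Forced after the sandstone layer: the ash layer, the basalt flow, the coal seam, the limestone band, the mudstone, the shale bed, and the siltstone.
That leaves the chalk bed, the clay lens, and the conglomerate with no forced order relative to the sandstone layer — 3.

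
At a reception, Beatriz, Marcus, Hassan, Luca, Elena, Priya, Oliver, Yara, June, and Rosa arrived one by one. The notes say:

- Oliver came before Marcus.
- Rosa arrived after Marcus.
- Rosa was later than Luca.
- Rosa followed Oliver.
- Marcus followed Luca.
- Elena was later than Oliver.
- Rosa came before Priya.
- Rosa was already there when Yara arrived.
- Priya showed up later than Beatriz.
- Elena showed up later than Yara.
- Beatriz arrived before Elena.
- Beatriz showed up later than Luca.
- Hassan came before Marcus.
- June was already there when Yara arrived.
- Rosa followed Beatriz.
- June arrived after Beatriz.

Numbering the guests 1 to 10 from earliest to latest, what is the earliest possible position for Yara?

Beatriz, Hassan, June, Luca, Marcus, Oliver, and Rosa must all come before Yara — 7 forced predecessors.
Nothing else is forced ahead of Yara, so their earliest slot is position 7 + 1 = 8.

8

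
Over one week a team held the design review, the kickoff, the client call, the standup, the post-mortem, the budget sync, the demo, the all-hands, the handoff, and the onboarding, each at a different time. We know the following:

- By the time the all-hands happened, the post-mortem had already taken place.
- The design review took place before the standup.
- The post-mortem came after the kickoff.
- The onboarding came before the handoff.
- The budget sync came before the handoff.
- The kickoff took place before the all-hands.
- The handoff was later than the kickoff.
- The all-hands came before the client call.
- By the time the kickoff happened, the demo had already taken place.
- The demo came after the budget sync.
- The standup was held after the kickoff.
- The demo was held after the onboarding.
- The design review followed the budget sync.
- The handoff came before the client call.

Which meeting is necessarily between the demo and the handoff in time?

Tracing the constraints gives the demo → the kickoff → the handoff, so the kickoff sits after the demo and before the handoff.
No other meeting is forced both after the demo and before the handoff.

the kickoff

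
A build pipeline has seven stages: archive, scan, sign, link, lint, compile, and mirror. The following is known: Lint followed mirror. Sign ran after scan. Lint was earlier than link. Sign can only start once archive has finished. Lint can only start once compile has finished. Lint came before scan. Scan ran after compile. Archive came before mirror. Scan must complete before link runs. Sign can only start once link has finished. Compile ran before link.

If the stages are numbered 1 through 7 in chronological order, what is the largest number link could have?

Link must come before sign — 1 stage forced after it.
Everything else can be placed before link in some valid order, so link can sit as late as position 7 − 1 = 6.

6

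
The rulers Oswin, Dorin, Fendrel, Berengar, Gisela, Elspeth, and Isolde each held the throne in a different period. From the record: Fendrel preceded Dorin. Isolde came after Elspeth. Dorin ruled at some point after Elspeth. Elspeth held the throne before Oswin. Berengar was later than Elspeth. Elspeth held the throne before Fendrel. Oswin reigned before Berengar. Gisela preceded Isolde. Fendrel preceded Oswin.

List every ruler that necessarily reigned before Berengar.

Directly stated before Berengar: Elspeth and Oswin.
Fendrel reaches Berengar via Fendrel → Oswin → Berengar.

Elspeth, Fendrel, Oswin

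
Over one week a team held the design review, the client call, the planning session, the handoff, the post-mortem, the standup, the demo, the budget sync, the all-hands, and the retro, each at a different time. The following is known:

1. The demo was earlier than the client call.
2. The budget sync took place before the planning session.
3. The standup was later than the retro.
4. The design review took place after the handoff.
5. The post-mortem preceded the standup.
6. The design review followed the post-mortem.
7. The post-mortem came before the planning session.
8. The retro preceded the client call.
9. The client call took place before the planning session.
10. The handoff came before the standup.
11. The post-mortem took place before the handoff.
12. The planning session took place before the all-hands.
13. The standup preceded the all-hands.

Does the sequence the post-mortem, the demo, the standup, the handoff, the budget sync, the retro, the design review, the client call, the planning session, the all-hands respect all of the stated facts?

The constraints require the retro before the standup, but in the proposed sequence the standup appears ahead of the retro. That one violation is enough.

no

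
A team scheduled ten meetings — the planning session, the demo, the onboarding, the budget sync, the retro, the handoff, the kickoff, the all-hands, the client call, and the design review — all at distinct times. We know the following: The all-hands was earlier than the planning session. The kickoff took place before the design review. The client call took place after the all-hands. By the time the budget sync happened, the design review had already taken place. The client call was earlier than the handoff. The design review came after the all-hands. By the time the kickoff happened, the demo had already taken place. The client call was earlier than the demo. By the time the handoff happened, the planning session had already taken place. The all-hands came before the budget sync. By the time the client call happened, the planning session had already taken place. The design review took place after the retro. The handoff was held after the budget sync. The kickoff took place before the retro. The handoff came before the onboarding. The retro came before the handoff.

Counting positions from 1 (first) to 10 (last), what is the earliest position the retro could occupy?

The all-hands, the client call, the demo, the kickoff, and the planning session must all come before the retro — 5 forced predecessors.
Nothing else is forced ahead of the retro, so its earliest slot is position 5 + 1 = 6.

6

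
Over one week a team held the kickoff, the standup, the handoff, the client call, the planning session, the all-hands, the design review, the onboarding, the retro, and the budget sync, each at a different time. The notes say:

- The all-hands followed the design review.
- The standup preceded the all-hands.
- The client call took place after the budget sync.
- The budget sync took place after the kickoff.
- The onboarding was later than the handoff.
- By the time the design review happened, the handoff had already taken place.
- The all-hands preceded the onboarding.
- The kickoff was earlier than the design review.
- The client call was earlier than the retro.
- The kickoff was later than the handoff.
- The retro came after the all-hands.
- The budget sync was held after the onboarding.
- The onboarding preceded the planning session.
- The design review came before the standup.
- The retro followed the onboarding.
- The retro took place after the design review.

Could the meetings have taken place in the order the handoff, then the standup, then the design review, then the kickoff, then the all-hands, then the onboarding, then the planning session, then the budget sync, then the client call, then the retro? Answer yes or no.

no

The constraints require the kickoff before the design review, but in the proposed sequence the design review appears ahead of the kickoff. That one violation is enough.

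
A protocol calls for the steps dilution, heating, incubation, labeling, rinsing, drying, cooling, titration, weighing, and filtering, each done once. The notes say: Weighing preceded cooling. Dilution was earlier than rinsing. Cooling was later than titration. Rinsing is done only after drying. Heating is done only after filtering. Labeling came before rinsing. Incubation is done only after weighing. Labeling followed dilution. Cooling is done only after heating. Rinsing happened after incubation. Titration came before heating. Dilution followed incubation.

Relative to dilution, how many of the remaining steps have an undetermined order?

5

Forced before dilution: incubation and weighing; forced after dilution: labeling and rinsing.
That leaves cooling, drying, filtering, heating, and titration with no forced order relative to dilution — 5.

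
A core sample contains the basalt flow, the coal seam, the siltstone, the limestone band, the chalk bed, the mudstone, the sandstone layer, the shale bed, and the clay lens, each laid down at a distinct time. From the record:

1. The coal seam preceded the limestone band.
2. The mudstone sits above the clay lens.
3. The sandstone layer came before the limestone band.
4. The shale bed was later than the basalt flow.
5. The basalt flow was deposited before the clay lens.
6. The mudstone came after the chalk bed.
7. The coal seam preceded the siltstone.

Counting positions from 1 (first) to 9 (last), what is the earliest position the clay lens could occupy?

The basalt flow must come before the clay lens — 1 forced predecessor.
Nothing else is forced ahead of the clay lens, so its earliest slot is position 1 + 1 = 2.

2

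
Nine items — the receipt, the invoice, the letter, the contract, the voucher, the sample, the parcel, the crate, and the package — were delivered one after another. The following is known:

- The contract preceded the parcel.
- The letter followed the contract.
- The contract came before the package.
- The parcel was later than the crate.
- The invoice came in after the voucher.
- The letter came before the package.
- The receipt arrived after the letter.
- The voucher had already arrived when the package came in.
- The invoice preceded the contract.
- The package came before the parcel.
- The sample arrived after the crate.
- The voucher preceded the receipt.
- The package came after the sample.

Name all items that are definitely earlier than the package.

Directly stated before the package: the contract, the letter, the sample, and the voucher.
The crate reaches the package via the crate → the sample → the package.
The invoice reaches the package via the invoice → the contract → the package.
No chain forces the parcel (or any of the others) ahead of the package.

the contract, the crate, the invoice, the letter, the sample, the voucher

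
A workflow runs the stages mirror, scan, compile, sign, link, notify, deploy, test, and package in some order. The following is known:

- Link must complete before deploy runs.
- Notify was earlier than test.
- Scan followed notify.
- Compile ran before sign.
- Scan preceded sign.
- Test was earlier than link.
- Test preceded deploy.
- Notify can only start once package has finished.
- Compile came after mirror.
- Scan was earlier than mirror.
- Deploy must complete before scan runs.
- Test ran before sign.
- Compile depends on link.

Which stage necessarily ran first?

Package has a chain of constraints placing it before every other stage, so package must be first.

package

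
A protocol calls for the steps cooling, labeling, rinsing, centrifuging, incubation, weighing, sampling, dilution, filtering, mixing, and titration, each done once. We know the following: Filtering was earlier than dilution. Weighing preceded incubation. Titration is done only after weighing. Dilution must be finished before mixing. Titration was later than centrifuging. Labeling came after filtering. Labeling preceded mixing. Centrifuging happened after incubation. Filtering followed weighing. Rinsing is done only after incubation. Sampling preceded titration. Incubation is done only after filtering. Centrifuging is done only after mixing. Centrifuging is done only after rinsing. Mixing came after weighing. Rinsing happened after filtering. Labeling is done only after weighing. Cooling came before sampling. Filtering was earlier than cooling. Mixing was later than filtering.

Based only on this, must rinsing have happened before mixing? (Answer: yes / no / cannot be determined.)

cannot be determined

No chain of stated constraints runs from rinsing to mixing, and none runs from mixing to rinsing either.
So the relative order of rinsing and mixing is not fixed by the given facts.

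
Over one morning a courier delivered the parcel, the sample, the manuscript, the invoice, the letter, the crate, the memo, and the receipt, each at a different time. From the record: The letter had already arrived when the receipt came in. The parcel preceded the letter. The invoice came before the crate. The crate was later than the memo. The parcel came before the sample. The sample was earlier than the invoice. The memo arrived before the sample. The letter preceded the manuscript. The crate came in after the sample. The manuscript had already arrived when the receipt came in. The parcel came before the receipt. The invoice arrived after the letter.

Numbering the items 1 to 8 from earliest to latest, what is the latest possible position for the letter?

4

The letter must come before the crate, the invoice, the manuscript, and the receipt — 4 items forced after it.
Everything else can be placed before the letter in some valid order, so the letter can sit as late as position 8 − 4 = 4.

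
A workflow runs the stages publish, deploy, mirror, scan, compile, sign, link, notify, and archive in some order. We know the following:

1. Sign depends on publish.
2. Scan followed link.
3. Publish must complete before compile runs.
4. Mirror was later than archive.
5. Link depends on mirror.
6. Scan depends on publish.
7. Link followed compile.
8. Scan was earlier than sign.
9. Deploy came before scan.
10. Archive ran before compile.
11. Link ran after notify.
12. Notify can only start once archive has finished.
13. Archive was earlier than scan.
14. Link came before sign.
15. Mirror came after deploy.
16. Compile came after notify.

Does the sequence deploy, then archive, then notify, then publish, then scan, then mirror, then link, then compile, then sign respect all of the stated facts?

The constraints require link before scan, but in the proposed sequence scan appears ahead of link. That one violation is enough.

no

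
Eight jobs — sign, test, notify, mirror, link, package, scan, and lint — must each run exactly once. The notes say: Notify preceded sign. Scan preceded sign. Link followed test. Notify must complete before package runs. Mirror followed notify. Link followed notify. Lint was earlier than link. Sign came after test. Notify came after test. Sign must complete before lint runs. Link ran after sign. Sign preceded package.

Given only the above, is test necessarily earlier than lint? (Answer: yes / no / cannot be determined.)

Chain the constraints: test → sign → lint. Each link is directly stated, so test comes before lint.

yes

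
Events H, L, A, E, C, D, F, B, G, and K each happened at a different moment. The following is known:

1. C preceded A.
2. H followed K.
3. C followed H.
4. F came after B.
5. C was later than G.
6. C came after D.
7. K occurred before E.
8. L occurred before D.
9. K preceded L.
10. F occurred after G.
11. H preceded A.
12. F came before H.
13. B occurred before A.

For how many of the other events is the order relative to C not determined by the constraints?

1

Forced before C: B, D, F, G, H, K, and L; forced after C: A.
That leaves E with no forced order relative to C — 1.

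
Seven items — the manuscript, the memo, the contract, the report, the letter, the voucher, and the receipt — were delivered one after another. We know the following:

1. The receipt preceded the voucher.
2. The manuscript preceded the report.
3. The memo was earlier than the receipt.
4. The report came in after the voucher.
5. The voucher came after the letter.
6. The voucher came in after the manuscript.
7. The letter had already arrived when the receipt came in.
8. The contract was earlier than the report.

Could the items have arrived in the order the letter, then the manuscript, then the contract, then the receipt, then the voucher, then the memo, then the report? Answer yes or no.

no

The constraints require the memo before the receipt, but in the proposed sequence the receipt appears ahead of the memo. That one violation is enough.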